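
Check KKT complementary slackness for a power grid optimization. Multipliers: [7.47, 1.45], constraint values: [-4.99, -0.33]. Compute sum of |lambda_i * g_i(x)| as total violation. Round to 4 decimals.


KKT complementary slackness check:
lambda_1 * g_1 = 7.47 * -4.99 = -37.2753
lambda_2 * g_2 = 1.45 * -0.33 = -0.4785
Total violation = 37.2753 + 0.4785 = 37.7538


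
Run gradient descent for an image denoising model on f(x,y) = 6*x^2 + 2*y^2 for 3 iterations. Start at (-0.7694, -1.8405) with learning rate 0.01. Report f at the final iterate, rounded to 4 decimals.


Gradient descent on f(x,y) = 6*x^2 + 2*y^2.
Starting point: (-0.7694, -1.8405), alpha = 0.01
Step 1: grad_x = 2*6*-0.7694 = -9.2328, grad_y = 2*2*-1.8405 = -7.362
  x_1 = -0.7694 - 0.01*-9.2328 = -0.6771
  y_1 = -1.8405 - 0.01*-7.362 = -1.7669
Step 2: grad_x = 2*6*-0.6771 = -8.1249, grad_y = 2*2*-1.7669 = -7.0675
  x_2 = -0.6771 - 0.01*-8.1249 = -0.5958
  y_2 = -1.7669 - 0.01*-7.0675 = -1.6962
Step 3: grad_x = 2*6*-0.5958 = -7.1499, grad_y = 2*2*-1.6962 = -6.7848
  x_3 = -0.5958 - 0.01*-7.1499 = -0.5243
  y_3 = -1.6962 - 0.01*-6.7848 = -1.6284
f(-0.5243, -1.6284) = 6*(-0.5243)^2 + 2*(-1.6284)^2 = 6.9526


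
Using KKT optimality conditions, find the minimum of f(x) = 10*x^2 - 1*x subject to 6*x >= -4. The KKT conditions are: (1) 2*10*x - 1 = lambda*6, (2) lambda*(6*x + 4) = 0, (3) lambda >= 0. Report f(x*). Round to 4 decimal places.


Step 1: Try lambda = 0 (constraint inactive).
Stationarity: 2*10*x - 1 = 0
x* = 1/(2*10) = 0.05
Check constraint: 6*0.05 = 0.3 >= -4 -- satisfied.
Step 2: Compute optimal value.
f(x*) = 10*0.05^2 - 1*0.05 = -0.025


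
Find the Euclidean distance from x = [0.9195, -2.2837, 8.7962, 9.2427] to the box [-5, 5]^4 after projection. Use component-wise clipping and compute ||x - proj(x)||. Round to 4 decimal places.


Project each component onto [-5, 5].
clip(0.9195) = 0.9195, clip(-2.2837) = -2.2837, clip(8.7962) = 5.0, clip(9.2427) = 5.0
Projection = [0.9195, -2.2837, 5.0, 5.0]
Squared diffs: [0.0, 0.0, 14.4111, 18.0005]
Distance = sqrt(32.4116) = 5.6931


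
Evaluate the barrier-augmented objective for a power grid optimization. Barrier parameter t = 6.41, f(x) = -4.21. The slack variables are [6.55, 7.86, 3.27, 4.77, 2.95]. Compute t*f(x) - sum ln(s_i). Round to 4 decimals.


Step 1: Compute log-barrier.
ln values: [1.8795, 2.0618, 1.1848, 1.5623, 1.0818]
phi = -(1.8795 + 2.0618 + 1.1848 + 1.5623 + 1.0818) = -7.7702
Step 2: Compute augmented objective.
t*f(x) = 6.41*-4.21 = -26.9861
Total = -26.9861 - 7.7702 = -34.7563


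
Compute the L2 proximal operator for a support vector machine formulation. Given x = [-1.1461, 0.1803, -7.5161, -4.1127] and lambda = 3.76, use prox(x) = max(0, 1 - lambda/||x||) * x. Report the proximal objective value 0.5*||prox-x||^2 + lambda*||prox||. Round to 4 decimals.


Step 1: Compute ||x||.
||x|| = 8.6459
Step 2: Compute scaling factor.
scale = max(0, 1 - 3.76/8.6459) = 0.5651
Step 3: prox(x) = [-0.6477, 0.1019, -4.2474, -2.3241]
||prox(x)|| = 4.8859
Step 4: Proximal objective.
0.5*||prox-x||^2 = 7.0688
lambda*||prox|| = 18.371
Total = 25.4399


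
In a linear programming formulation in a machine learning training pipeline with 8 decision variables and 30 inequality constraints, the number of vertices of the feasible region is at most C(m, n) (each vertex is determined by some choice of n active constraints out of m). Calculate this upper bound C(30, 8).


Each vertex corresponds to some choice of n active constraints out of m, so the number of vertices is at most C(m, n) = m! / (n!(m-n)!).
m = 30, n = 8
Numerator: 30 * 29 * 28 * 27 * 26 * 25 * 24 * 23
Denominator: 8! = 40320
C(30, 8) = 5852925


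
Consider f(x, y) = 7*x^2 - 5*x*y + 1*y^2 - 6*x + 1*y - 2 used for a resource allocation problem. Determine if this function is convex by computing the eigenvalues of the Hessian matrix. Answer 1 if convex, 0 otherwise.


The Hessian of f(x,y) = 7*x^2 - 5*x*y + 1*y^2 - 6*x + 1*y - 2 is:
H = [[14, -5], [-5, 2]]
Trace = 14 + 2 = 16
Determinant = 14*2 - (-5)^2 = 3
Discriminant = (16)^2 - 4*3 = 244.0
Eigenvalues: lambda_1 = 0.1898, lambda_2 = 15.8102
The function is convex.

1


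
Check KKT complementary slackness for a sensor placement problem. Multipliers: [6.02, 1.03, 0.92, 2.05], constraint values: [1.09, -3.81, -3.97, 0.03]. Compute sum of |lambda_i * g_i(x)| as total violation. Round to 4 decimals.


KKT complementary slackness check:
lambda_1 * g_1 = 6.02 * 1.09 = 6.5618
lambda_2 * g_2 = 1.03 * -3.81 = -3.9243
lambda_3 * g_3 = 0.92 * -3.97 = -3.6524
lambda_4 * g_4 = 2.05 * 0.03 = 0.0615
Total violation = 6.5618 + 3.9243 + 3.6524 + 0.0615 = 14.2


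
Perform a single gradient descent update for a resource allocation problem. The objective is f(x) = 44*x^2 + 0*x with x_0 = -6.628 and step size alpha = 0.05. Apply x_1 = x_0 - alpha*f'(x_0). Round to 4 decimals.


We compute the gradient at x_0 and apply the update.
f'(x) = 88*x + 0
f'(-6.628) = 88*-6.628 + 0 = -583.264
x_1 = -6.628 - 0.05*-583.264 = 22.5352


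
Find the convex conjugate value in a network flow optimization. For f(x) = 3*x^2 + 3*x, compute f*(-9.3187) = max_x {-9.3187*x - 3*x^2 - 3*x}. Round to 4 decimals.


f*(y) = sup_x {y*x - a*x^2 - b*x} = sup_x {(y-b)*x - a*x^2}
FOC: (y - b) - 2a*x = 0 => x* = (y - b)/(2a)
x* = (-9.3187 - 3)/(2*3) = -2.0531
f*(-9.3187) = (y-b)^2/(4a) = (-9.3187 - 3)^2/(4*3)
= 151.7504/12 = 12.6459


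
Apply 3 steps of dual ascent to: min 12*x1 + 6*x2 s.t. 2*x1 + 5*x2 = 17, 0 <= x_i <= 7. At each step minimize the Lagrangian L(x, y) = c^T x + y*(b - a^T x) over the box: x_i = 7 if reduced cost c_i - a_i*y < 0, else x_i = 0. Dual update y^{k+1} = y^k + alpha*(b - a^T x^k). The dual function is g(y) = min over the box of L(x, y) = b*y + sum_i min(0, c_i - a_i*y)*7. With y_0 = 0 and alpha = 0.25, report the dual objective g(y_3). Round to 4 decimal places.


Dual ascent for LP: min 12*x1 + 6*x2, 2*x1 + 5*x2 = 17, 0 <= x_i <= 7
Step 1: y^k = 0.0, reduced costs: (12.0, 6.0)
  x^k = (0.0, 0.0), subgradient = b - a^T x = 17.0
  y^{k+1} = 0.0 + 0.25*17.0 = 4.25
Step 2: y^k = 4.25, reduced costs: (3.5, -15.25)
  x^k = (0.0, 7.0), subgradient = b - a^T x = -18.0
  y^{k+1} = 4.25 + 0.25*-18.0 = -0.25
Step 3: y^k = -0.25, reduced costs: (12.5, 7.25)
  x^k = (0.0, 0.0), subgradient = b - a^T x = 17.0
  y^{k+1} = -0.25 + 0.25*17.0 = 4.0
Dual objective at y_3 = 4.0: reduced costs (4.0, -14.0), box minimizer x = (0.0, 7.0)
g(y_3) = b*y + (c1 - a1*y)*x1 + (c2 - a2*y)*x2 = 17*4.0 + 4.0*0.0 + (-14.0)*7.0 = 68.0 + 0.0 - 98.0 = -30.0


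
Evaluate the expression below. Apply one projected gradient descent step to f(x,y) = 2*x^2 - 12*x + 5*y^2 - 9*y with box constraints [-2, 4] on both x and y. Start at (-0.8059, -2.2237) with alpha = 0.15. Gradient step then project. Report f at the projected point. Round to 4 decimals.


Step 1: Compute gradient at (-0.8059, -2.2237).
grad_x = 2*2*-0.8059 - 12 = -15.2236
grad_y = 2*5*-2.2237 - 9 = -31.237
Step 2: Gradient step.
x_raw = -0.8059 - 0.15*-15.2236 = 1.4776
y_raw = -2.2237 - 0.15*-31.237 = 2.4619
Step 3: Project onto [-2, 4].
x_proj = clip(1.4776) = 1.4776
y_proj = clip(2.4619) = 2.4619
Step 4: Evaluate f.
f(1.4776, 2.4619) = -5.218


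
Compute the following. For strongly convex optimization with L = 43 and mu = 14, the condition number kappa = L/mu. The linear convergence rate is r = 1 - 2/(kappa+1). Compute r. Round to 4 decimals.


Step 1: Compute the condition number.
kappa = L/mu = 43/14 = 3.0714
Step 2: Compute the convergence rate.
r = 1 - 2/(kappa + 1) = 1 - 2*mu/(L + mu) = (L - mu)/(L + mu) = 29/57 = 0.5088


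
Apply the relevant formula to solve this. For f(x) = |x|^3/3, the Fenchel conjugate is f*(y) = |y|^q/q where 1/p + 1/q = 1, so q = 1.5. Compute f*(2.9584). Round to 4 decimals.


The conjugate exponent q satisfies 1/p + 1/q = 1.
p = 3, so q = 3/(3 - 1) = 1.5
|y|^q = 2.9584^1.5 = 5.0884
f*(2.9584) = 5.0884 / 1.5 = 3.3923


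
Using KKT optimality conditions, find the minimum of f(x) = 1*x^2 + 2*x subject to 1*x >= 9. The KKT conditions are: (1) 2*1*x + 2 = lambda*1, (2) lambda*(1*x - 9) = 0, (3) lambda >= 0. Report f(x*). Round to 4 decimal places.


Step 1: Try lambda = 0 (constraint inactive).
x_unc = -2/(2*1) = -1.0
Check: 1*-1.0 = -1.0 < 9 -- violated!
Step 2: Constraint must be active: 1*x = 9
x* = 9/1 = 9.0
lambda = (2*1*9.0 + 2)/1 = 20.0
Step 3: Compute optimal value.
f(x*) = 1*9.0^2 + 2*9.0 = 99.0


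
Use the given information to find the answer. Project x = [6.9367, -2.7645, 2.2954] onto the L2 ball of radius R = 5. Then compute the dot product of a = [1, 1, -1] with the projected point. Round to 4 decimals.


Step 1: Compute ||x|| (intermediates to 6 decimals).
||x|| = sqrt(6.9367^2 + (-2.7645)^2 + 2.2954^2) = 7.812114
Step 2: Project.
Since ||x|| > R, scale = R/||x|| = 5/7.812114 = 0.640032, proj(x) = scale * x
proj(x) = [4.43971, -1.769368, 1.469129]
Step 3: Dot product.
a^T * proj(x) = 1*4.43971 + 1*(-1.769368) - 1*1.469129 = 1.2012


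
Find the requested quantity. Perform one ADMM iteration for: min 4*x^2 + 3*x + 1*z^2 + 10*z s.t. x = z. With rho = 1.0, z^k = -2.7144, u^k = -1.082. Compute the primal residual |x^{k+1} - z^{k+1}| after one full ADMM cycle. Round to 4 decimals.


ADMM iteration with rho = 1.0, z^k = -2.7144, u^k = -1.082
Step 1: x-update.
Minimize 4*x^2 + 3*x + (1.0/2)*(x + 2.7144 - 1.082)^2
FOC: (2*4 + 1.0)*x = -3 + 1.0*(-2.7144 + 1.082)
x^{k+1} = -0.5147
Step 2: z-update.
Minimize 1*z^2 + 10*z + (1.0/2)*(-0.5147 - z - 1.082)^2
FOC: (2*1 + 1.0)*z = -10 + 1.0*(-0.5147 - 1.082)
z^{k+1} = -3.8656
Step 3: u-update.
u^{k+1} = -1.082 - 0.5147 + 3.8656 = 2.2689
Step 4: Primal residual = |-0.5147 + 3.8656| = 3.3509


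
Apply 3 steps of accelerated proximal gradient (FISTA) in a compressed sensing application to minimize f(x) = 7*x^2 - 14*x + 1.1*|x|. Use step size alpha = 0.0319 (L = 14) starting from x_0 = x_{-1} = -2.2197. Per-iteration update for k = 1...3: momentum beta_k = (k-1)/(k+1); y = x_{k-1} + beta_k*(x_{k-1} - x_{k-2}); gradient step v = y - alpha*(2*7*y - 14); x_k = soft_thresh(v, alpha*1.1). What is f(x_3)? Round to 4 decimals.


FISTA on f(x) = 7*x^2 - 14*x + 1.1*|x|
L = 14, alpha = 0.0319
Iteration 1: beta = 0.0, y = -2.2197 + 0.0*(-2.2197 + 2.2197) = -2.2197
  grad(y) = -45.0758, v = y - alpha*grad = -0.7818
  prox(v) = soft_thresh(-0.7818, 0.0351) = -0.7467
Iteration 2: beta = 0.3333, y = -0.7467 + 0.3333*(-0.7467 + 2.2197) = -0.2557
  grad(y) = -17.5797, v = y - alpha*grad = 0.3051
  prox(v) = soft_thresh(0.3051, 0.0351) = 0.27
Iteration 3: beta = 0.5, y = 0.27 + 0.5*(0.27 + 0.7467) = 0.7784
  grad(y) = -3.1029, v = y - alpha*grad = 0.8773
  prox(v) = soft_thresh(0.8773, 0.0351) = 0.8423
f(x_3) = 7*0.8423^2 - 14*0.8423 + 1.1*|0.8423| = -5.8993


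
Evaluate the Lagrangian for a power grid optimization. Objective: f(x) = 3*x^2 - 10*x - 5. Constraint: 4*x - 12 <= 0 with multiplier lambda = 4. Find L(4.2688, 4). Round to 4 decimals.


Step 1: Evaluate f(x).
f(4.2688) = 3*4.2688^2 - 10*4.2688 - 5 = 6.98
Step 2: Evaluate g(x).
g(4.2688) = 4*4.2688 - 12 = 5.0752
Step 3: Compute Lagrangian.
L = 6.98 + 4*5.0752 = 27.2808


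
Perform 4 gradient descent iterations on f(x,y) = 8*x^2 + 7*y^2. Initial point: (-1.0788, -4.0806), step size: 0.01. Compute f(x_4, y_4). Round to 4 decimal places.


Gradient descent on f(x,y) = 8*x^2 + 7*y^2.
Starting point: (-1.0788, -4.0806), alpha = 0.01
Step 1: grad_x = 2*8*-1.0788 = -17.2608, grad_y = 2*7*-4.0806 = -57.1284
  x_1 = -1.0788 - 0.01*-17.2608 = -0.9062
  y_1 = -4.0806 - 0.01*-57.1284 = -3.5093
Step 2: grad_x = 2*8*-0.9062 = -14.4991, grad_y = 2*7*-3.5093 = -49.1304
  x_2 = -0.9062 - 0.01*-14.4991 = -0.7612
  y_2 = -3.5093 - 0.01*-49.1304 = -3.018
Step 3: grad_x = 2*8*-0.7612 = -12.1792, grad_y = 2*7*-3.018 = -42.2522
  x_3 = -0.7612 - 0.01*-12.1792 = -0.6394
  y_3 = -3.018 - 0.01*-42.2522 = -2.5955
Step 4: grad_x = 2*8*-0.6394 = -10.2305, grad_y = 2*7*-2.5955 = -36.3369
  x_4 = -0.6394 - 0.01*-10.2305 = -0.5371
  y_4 = -2.5955 - 0.01*-36.3369 = -2.2321
f(-0.5371, -2.2321) = 8*(-0.5371)^2 + 7*(-2.2321)^2 = 37.1844


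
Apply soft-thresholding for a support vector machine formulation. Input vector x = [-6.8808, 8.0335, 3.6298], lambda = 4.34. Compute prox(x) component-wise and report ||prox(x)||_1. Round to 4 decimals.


Soft-thresholding with lambda = 4.34:
prox(-6.8808) = sign(-6.8808)*max(|-6.8808| - 4.34, 0) = -2.5408
prox(8.0335) = sign(8.0335)*max(|8.0335| - 4.34, 0) = 3.6935
prox(3.6298) = sign(3.6298)*max(|3.6298| - 4.34, 0) = 0.0
prox(x) = [-2.5408, 3.6935, 0.0]
||prox(x)||_1 = 2.5408 + 3.6935 + 0.0 = 6.2343


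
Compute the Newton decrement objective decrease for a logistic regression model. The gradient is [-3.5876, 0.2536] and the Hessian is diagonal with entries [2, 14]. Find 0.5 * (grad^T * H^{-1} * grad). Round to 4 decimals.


Step 1: H is diagonal, so H^(-1) * g = [-1.7938, 0.0181].
Step 2: g^T H^(-1) g = sum_i g_i^2 / H_ii
  = (-3.5876)^2/2 + (0.2536)^2/14
  = 6.4354 + 0.0046 = 6.44
Step 3: Objective decrease = 0.5 * g^T H^(-1) g = 3.22


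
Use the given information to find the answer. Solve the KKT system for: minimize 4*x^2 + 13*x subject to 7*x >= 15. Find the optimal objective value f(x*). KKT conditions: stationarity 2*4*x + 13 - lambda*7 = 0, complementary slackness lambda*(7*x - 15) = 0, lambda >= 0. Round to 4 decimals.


Step 1: Try lambda = 0 (constraint inactive).
x_unc = -13/(2*4) = -1.625
Check: 7*-1.625 = -11.375 < 15 -- violated!
Step 2: Constraint must be active: 7*x = 15
x* = 15/7 = 2.1429 (rounded; the exact value 15/7 is used below)
lambda = (2*4*(15/7) + 13)/7 = 4.3061
Step 3: Compute optimal value.
f(x*) = 4*(15/7)^2 + 13*(15/7) = 46.2245


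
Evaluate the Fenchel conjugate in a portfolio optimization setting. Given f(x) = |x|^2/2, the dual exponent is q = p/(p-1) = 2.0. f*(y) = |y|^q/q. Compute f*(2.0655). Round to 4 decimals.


The conjugate exponent q satisfies 1/p + 1/q = 1.
p = 2, so q = 2/(2 - 1) = 2.0
|y|^q = 2.0655^2.0 = 4.2663
f*(2.0655) = 4.2663 / 2.0 = 2.1331


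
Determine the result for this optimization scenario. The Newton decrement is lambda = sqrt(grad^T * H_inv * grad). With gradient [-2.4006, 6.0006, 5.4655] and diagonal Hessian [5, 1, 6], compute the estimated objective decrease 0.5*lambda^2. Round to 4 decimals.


Step 1: H is diagonal, so H^(-1) * g = [-0.4801, 6.0006, 0.9109].
Step 2: g^T H^(-1) g = sum_i g_i^2 / H_ii
  = (-2.4006)^2/5 + (6.0006)^2/1 + (5.4655)^2/6
  = 1.1526 + 36.0072 + 4.9786 = 42.1384
Step 3: Objective decrease = 0.5 * g^T H^(-1) g = 21.0692


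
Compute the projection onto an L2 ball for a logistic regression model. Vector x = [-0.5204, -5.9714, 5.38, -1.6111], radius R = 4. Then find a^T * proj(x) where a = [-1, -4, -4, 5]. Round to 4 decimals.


Step 1: Compute ||x|| (intermediates to 6 decimals).
||x|| = sqrt((-0.5204)^2 + (-5.9714)^2 + 5.38^2 + (-1.6111)^2) = 8.21392
Step 2: Project.
Since ||x|| > R, scale = R/||x|| = 4/8.21392 = 0.486978, proj(x) = scale * x
proj(x) = [-0.253423, -2.90794, 2.619942, -0.78457]
Step 3: Dot product.
a^T * proj(x) = -1*(-0.253423) - 4*(-2.90794) - 4*2.619942 + 5*(-0.78457) = -2.5174


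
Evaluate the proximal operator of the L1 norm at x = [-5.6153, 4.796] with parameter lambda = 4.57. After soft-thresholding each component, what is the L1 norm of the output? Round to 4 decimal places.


Soft-thresholding with lambda = 4.57:
prox(-5.6153) = sign(-5.6153)*max(|-5.6153| - 4.57, 0) = -1.0453
prox(4.796) = sign(4.796)*max(|4.796| - 4.57, 0) = 0.226
prox(x) = [-1.0453, 0.226]
||prox(x)||_1 = 1.0453 + 0.226 = 1.2713


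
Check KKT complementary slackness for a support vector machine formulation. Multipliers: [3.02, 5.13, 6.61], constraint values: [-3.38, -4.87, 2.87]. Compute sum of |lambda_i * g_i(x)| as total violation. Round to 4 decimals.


KKT complementary slackness check:
lambda_1 * g_1 = 3.02 * -3.38 = -10.2076
lambda_2 * g_2 = 5.13 * -4.87 = -24.9831
lambda_3 * g_3 = 6.61 * 2.87 = 18.9707
Total violation = 10.2076 + 24.9831 + 18.9707 = 54.1614


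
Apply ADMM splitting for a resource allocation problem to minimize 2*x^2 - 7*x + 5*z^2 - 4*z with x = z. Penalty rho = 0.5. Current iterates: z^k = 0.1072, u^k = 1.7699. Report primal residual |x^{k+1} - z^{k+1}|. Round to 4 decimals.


ADMM iteration with rho = 0.5, z^k = 0.1072, u^k = 1.7699
Step 1: x-update.
Minimize 2*x^2 - 7*x + (0.5/2)*(x - 0.1072 + 1.7699)^2
FOC: (2*2 + 0.5)*x = 7 + 0.5*(0.1072 - 1.7699)
x^{k+1} = 1.3708
Step 2: z-update.
Minimize 5*z^2 - 4*z + (0.5/2)*(1.3708 - z + 1.7699)^2
FOC: (2*5 + 0.5)*z = 4 + 0.5*(1.3708 + 1.7699)
z^{k+1} = 0.5305
Step 3: u-update.
u^{k+1} = 1.7699 + 1.3708 - 0.5305 = 2.6102
Step 4: Primal residual = |1.3708 - 0.5305| = 0.8403


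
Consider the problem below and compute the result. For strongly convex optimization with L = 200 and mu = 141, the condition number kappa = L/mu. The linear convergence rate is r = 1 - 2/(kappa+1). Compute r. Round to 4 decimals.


Step 1: Compute the condition number.
kappa = L/mu = 200/141 = 1.4184
Step 2: Compute the convergence rate.
r = 1 - 2/(kappa + 1) = 1 - 2*mu/(L + mu) = (L - mu)/(L + mu) = 59/341 = 0.173


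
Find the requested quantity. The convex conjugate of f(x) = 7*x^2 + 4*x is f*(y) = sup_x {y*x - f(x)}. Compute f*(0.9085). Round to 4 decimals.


f*(y) = sup_x {y*x - a*x^2 - b*x} = sup_x {(y-b)*x - a*x^2}
FOC: (y - b) - 2a*x = 0 => x* = (y - b)/(2a)
x* = (0.9085 - 4)/(2*7) = -0.2208
f*(0.9085) = (y-b)^2/(4a) = (0.9085 - 4)^2/(4*7)
= 9.5574/28 = 0.3413


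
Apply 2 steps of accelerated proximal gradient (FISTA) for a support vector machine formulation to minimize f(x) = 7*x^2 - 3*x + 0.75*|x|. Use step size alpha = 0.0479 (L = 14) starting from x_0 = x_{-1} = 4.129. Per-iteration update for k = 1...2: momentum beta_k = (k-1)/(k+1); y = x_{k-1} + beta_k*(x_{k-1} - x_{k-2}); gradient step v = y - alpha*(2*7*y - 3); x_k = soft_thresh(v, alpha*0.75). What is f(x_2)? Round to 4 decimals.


FISTA on f(x) = 7*x^2 - 3*x + 0.75*|x|
L = 14, alpha = 0.0479
Iteration 1: beta = 0.0, y = 4.129 + 0.0*(4.129 - 4.129) = 4.129
  grad(y) = 54.806, v = y - alpha*grad = 1.5038
  prox(v) = soft_thresh(1.5038, 0.0359) = 1.4679
Iteration 2: beta = 0.3333, y = 1.4679 + 0.3333*(1.4679 - 4.129) = 0.5808
  grad(y) = 5.1315, v = y - alpha*grad = 0.335
  prox(v) = soft_thresh(0.335, 0.0359) = 0.2991
f(x_2) = 7*0.2991^2 - 3*0.2991 + 0.75*|0.2991| = -0.0468


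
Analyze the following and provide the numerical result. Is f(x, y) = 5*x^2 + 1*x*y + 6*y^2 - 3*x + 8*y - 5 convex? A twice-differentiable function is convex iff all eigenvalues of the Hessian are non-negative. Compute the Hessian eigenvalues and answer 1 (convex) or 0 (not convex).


The Hessian of f(x,y) = 5*x^2 + 1*x*y + 6*y^2 - 3*x + 8*y - 5 is:
H = [[10, 1], [1, 12]]
Trace = 10 + 12 = 22
Determinant = 10*12 - (1)^2 = 119
Discriminant = (22)^2 - 4*119 = 8.0
Eigenvalues: lambda_1 = 9.5858, lambda_2 = 12.4142
The function is convex.

1


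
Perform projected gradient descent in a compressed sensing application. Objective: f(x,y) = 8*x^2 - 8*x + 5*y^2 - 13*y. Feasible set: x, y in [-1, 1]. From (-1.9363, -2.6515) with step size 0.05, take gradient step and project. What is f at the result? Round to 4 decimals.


Step 1: Compute gradient at (-1.9363, -2.6515).
grad_x = 2*8*-1.9363 - 8 = -38.9808
grad_y = 2*5*-2.6515 - 13 = -39.515
Step 2: Gradient step.
x_raw = -1.9363 - 0.05*-38.9808 = 0.0127
y_raw = -2.6515 - 0.05*-39.515 = -0.6758
Step 3: Project onto [-1, 1].
x_proj = clip(0.0127) = 0.0127
y_proj = clip(-0.6758) = -0.6758
Step 4: Evaluate f.
f(0.0127, -0.6758) = 10.9673


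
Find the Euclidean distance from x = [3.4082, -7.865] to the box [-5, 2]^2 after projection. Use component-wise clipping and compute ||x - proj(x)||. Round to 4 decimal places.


Project each component onto [-5, 2].
clip(3.4082) = 2.0, clip(-7.865) = -5.0
Projection = [2.0, -5.0]
Squared diffs: [1.983, 8.2082]
Distance = sqrt(10.1912) = 3.1924


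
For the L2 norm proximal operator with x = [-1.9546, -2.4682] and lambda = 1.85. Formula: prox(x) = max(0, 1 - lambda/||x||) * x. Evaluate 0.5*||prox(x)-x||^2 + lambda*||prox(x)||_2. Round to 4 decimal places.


Step 1: Compute ||x||.
||x|| = 3.1484
Step 2: Compute scaling factor.
scale = max(0, 1 - 1.85/3.1484) = 0.4124
Step 3: prox(x) = [-0.8061, -1.0179]
||prox(x)|| = 1.2984
Step 4: Proximal objective.
0.5*||prox-x||^2 = 1.7113
lambda*||prox|| = 2.402
Total = 4.1133


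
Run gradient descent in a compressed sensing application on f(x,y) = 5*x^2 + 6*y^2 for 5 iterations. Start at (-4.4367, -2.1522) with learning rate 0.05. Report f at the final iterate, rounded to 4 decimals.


Gradient descent on f(x,y) = 5*x^2 + 6*y^2.
Starting point: (-4.4367, -2.1522), alpha = 0.05
Step 1: grad_x = 2*5*-4.4367 = -44.367, grad_y = 2*6*-2.1522 = -25.8264
  x_1 = -4.4367 - 0.05*-44.367 = -2.2184
  y_1 = -2.1522 - 0.05*-25.8264 = -0.8609
Step 2: grad_x = 2*5*-2.2184 = -22.1835, grad_y = 2*6*-0.8609 = -10.3306
  x_2 = -2.2184 - 0.05*-22.1835 = -1.1092
  y_2 = -0.8609 - 0.05*-10.3306 = -0.3444
Step 3: grad_x = 2*5*-1.1092 = -11.0918, grad_y = 2*6*-0.3444 = -4.1322
  x_3 = -1.1092 - 0.05*-11.0918 = -0.5546
  y_3 = -0.3444 - 0.05*-4.1322 = -0.1377
Step 4: grad_x = 2*5*-0.5546 = -5.5459, grad_y = 2*6*-0.1377 = -1.6529
  x_4 = -0.5546 - 0.05*-5.5459 = -0.2773
  y_4 = -0.1377 - 0.05*-1.6529 = -0.0551
Step 5: grad_x = 2*5*-0.2773 = -2.7729, grad_y = 2*6*-0.0551 = -0.6612
  x_5 = -0.2773 - 0.05*-2.7729 = -0.1386
  y_5 = -0.0551 - 0.05*-0.6612 = -0.022
f(-0.1386, -0.022) = 5*(-0.1386)^2 + 6*(-0.022)^2 = 0.099


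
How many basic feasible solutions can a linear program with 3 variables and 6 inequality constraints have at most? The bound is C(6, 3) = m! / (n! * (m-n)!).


Each vertex corresponds to some choice of n active constraints out of m, so the number of vertices is at most C(m, n) = m! / (n!(m-n)!).
m = 6, n = 3
Numerator: 6 * 5 * 4
Denominator: 3! = 6
C(6, 3) = 20


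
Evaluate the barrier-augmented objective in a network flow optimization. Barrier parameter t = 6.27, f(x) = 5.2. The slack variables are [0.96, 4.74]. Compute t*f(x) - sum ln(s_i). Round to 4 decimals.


Step 1: Compute log-barrier.
ln values: [-0.0408, 1.556]
phi = -(-0.0408 + 1.556) = -1.5152
Step 2: Compute augmented objective.
t*f(x) = 6.27*5.2 = 32.604
Total = 32.604 - 1.5152 = 31.0888


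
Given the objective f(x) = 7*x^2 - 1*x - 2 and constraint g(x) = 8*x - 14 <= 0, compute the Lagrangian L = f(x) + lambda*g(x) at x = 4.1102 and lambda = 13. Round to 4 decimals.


Step 1: Evaluate f(x).
f(4.1102) = 7*4.1102^2 - 1*4.1102 - 2 = 112.146
Step 2: Evaluate g(x).
g(4.1102) = 8*4.1102 - 14 = 18.8816
Step 3: Compute Lagrangian.
L = 112.146 + 13*18.8816 = 357.6068


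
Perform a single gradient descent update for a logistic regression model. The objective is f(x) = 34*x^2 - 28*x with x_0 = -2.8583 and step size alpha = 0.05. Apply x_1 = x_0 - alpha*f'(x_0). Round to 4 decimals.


We compute the gradient at x_0 and apply the update.
f'(x) = 68*x - 28
f'(-2.8583) = 68*-2.8583 - 28 = -222.3644
x_1 = -2.8583 - 0.05*-222.3644 = 8.2599


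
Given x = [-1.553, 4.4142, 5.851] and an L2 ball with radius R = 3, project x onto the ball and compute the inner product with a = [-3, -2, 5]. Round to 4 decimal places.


Step 1: Compute ||x|| (intermediates to 6 decimals).
||x|| = sqrt((-1.553)^2 + 4.4142^2 + 5.851^2) = 7.492074
Step 2: Project.
Since ||x|| > R, scale = R/||x|| = 3/7.492074 = 0.400423, proj(x) = scale * x
proj(x) = [-0.621857, 1.767547, 2.342875]
Step 3: Dot product.
a^T * proj(x) = -3*(-0.621857) - 2*1.767547 + 5*2.342875 = 10.0449


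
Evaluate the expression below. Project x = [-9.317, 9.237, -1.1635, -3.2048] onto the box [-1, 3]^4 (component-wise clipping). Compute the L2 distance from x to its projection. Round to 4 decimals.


Project each component onto [-1, 3].
clip(-9.317) = -1.0, clip(9.237) = 3.0, clip(-1.1635) = -1.0, clip(-3.2048) = -1.0
Projection = [-1.0, 3.0, -1.0, -1.0]
Squared diffs: [69.1725, 38.9002, 0.0267, 4.8611]
Distance = sqrt(112.9605) = 10.6283


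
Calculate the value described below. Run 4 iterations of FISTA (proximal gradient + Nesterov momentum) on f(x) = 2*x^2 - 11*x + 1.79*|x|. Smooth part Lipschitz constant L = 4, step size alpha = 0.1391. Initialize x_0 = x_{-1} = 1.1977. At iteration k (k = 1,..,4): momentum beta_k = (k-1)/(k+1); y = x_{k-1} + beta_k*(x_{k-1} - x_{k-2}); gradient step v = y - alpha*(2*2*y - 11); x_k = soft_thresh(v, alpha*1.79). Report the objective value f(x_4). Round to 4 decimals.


FISTA on f(x) = 2*x^2 - 11*x + 1.79*|x|
L = 4, alpha = 0.1391
Iteration 1: beta = 0.0, y = 1.1977 + 0.0*(1.1977 - 1.1977) = 1.1977
  grad(y) = -6.2092, v = y - alpha*grad = 2.0614
  prox(v) = soft_thresh(2.0614, 0.249) = 1.8124
Iteration 2: beta = 0.3333, y = 1.8124 + 0.3333*(1.8124 - 1.1977) = 2.0173
  grad(y) = -2.9307, v = y - alpha*grad = 2.425
  prox(v) = soft_thresh(2.425, 0.249) = 2.176
Iteration 3: beta = 0.5, y = 2.176 + 0.5*(2.176 - 1.8124) = 2.3578
  grad(y) = -1.5689, v = y - alpha*grad = 2.576
  prox(v) = soft_thresh(2.576, 0.249) = 2.327
Iteration 4: beta = 0.6, y = 2.327 + 0.6*(2.327 - 2.176) = 2.4176
  grad(y) = -1.3294, v = y - alpha*grad = 2.6026
  prox(v) = soft_thresh(2.6026, 0.249) = 2.3536
f(x_4) = 2*2.3536^2 - 11*2.3536 + 1.79*|2.3536| = -10.5978


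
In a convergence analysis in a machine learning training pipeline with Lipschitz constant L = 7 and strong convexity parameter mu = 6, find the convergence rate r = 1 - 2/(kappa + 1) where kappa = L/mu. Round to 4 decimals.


Step 1: Compute the condition number.
kappa = L/mu = 7/6 = 1.1667
Step 2: Compute the convergence rate.
r = 1 - 2/(kappa + 1) = 1 - 2*mu/(L + mu) = (L - mu)/(L + mu) = 1/13 = 0.0769


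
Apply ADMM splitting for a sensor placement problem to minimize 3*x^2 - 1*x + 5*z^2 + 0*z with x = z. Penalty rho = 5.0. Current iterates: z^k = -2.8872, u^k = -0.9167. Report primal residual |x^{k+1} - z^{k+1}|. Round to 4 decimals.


ADMM iteration with rho = 5.0, z^k = -2.8872, u^k = -0.9167
Step 1: x-update.
Minimize 3*x^2 - 1*x + (5.0/2)*(x + 2.8872 - 0.9167)^2
FOC: (2*3 + 5.0)*x = 1 + 5.0*(-2.8872 + 0.9167)
x^{k+1} = -0.8048
Step 2: z-update.
Minimize 5*z^2 + 0*z + (5.0/2)*(-0.8048 - z - 0.9167)^2
FOC: (2*5 + 5.0)*z = 0 + 5.0*(-0.8048 - 0.9167)
z^{k+1} = -0.5738
Step 3: u-update.
u^{k+1} = -0.9167 - 0.8048 + 0.5738 = -1.1476
Step 4: Primal residual = |-0.8048 + 0.5738| = 0.2309


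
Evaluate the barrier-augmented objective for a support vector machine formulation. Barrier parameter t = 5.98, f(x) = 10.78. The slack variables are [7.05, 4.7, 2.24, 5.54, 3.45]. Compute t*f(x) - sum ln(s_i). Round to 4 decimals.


Step 1: Compute log-barrier.
ln values: [1.953, 1.5476, 0.8065, 1.712, 1.2384]
phi = -(1.953 + 1.5476 + 0.8065 + 1.712 + 1.2384) = -7.2574
Step 2: Compute augmented objective.
t*f(x) = 5.98*10.78 = 64.4644
Total = 64.4644 - 7.2574 = 57.207


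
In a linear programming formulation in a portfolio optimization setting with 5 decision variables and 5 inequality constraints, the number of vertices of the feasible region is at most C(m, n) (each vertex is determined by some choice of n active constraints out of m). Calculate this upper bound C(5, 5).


Each vertex corresponds to some choice of n active constraints out of m, so the number of vertices is at most C(m, n) = m! / (n!(m-n)!).
m = 5, n = 5
Numerator: 5 * 4 * 3 * 2 * 1
Denominator: 5! = 120
C(5, 5) = 1


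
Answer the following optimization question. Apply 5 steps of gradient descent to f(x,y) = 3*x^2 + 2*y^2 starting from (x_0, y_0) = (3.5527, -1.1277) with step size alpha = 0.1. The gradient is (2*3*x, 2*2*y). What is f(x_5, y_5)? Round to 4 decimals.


Gradient descent on f(x,y) = 3*x^2 + 2*y^2.
Starting point: (3.5527, -1.1277), alpha = 0.1
Step 1: grad_x = 2*3*3.5527 = 21.3162, grad_y = 2*2*-1.1277 = -4.5108
  x_1 = 3.5527 - 0.1*21.3162 = 1.4211
  y_1 = -1.1277 - 0.1*-4.5108 = -0.6766
Step 2: grad_x = 2*3*1.4211 = 8.5265, grad_y = 2*2*-0.6766 = -2.7065
  x_2 = 1.4211 - 0.1*8.5265 = 0.5684
  y_2 = -0.6766 - 0.1*-2.7065 = -0.406
Step 3: grad_x = 2*3*0.5684 = 3.4106, grad_y = 2*2*-0.406 = -1.6239
  x_3 = 0.5684 - 0.1*3.4106 = 0.2274
  y_3 = -0.406 - 0.1*-1.6239 = -0.2436
Step 4: grad_x = 2*3*0.2274 = 1.3642, grad_y = 2*2*-0.2436 = -0.9743
  x_4 = 0.2274 - 0.1*1.3642 = 0.0909
  y_4 = -0.2436 - 0.1*-0.9743 = -0.1461
Step 5: grad_x = 2*3*0.0909 = 0.5457, grad_y = 2*2*-0.1461 = -0.5846
  x_5 = 0.0909 - 0.1*0.5457 = 0.0364
  y_5 = -0.1461 - 0.1*-0.5846 = -0.0877
f(0.0364, -0.0877) = 3*0.0364^2 + 2*(-0.0877)^2 = 0.0193


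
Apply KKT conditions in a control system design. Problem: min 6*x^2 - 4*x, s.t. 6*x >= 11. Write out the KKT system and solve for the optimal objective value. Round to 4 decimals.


Step 1: Try lambda = 0 (constraint inactive).
x_unc = 4/(2*6) = 0.3333
Check: 6*0.3333 = 1.9998 < 11 -- violated!
Step 2: Constraint must be active: 6*x = 11
x* = 11/6 = 1.8333 (rounded; the exact value 11/6 is used below)
lambda = (2*6*(11/6) - 4)/6 = 3.0
Step 3: Compute optimal value.
f(x*) = 6*(11/6)^2 - 4*(11/6) = 12.8333


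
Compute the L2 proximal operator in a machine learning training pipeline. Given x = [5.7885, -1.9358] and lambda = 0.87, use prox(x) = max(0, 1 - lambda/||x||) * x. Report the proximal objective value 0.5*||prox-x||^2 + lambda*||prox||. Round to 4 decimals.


Step 1: Compute ||x||.
||x|| = 6.1036
Step 2: Compute scaling factor.
scale = max(0, 1 - 0.87/6.1036) = 0.8575
Step 3: prox(x) = [4.9634, -1.6599]
||prox(x)|| = 5.2336
Step 4: Proximal objective.
0.5*||prox-x||^2 = 0.3785
lambda*||prox|| = 4.5532
Total = 4.9317


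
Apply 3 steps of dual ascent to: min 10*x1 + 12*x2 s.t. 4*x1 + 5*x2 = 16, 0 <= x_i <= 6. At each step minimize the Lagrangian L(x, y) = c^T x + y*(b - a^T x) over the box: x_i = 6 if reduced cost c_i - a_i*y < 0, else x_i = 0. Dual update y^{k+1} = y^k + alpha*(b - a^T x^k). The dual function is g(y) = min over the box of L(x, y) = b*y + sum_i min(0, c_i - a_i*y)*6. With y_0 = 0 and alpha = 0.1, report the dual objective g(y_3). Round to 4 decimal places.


Dual ascent for LP: min 10*x1 + 12*x2, 4*x1 + 5*x2 = 16, 0 <= x_i <= 6
Step 1: y^k = 0.0, reduced costs: (10.0, 12.0)
  x^k = (0.0, 0.0), subgradient = b - a^T x = 16.0
  y^{k+1} = 0.0 + 0.1*16.0 = 1.6
Step 2: y^k = 1.6, reduced costs: (3.6, 4.0)
  x^k = (0.0, 0.0), subgradient = b - a^T x = 16.0
  y^{k+1} = 1.6 + 0.1*16.0 = 3.2
Step 3: y^k = 3.2, reduced costs: (-2.8, -4.0)
  x^k = (6.0, 6.0), subgradient = b - a^T x = -38.0
  y^{k+1} = 3.2 + 0.1*-38.0 = -0.6
Dual objective at y_3 = -0.6: reduced costs (12.4, 15.0), box minimizer x = (0.0, 0.0)
g(y_3) = b*y + (c1 - a1*y)*x1 + (c2 - a2*y)*x2 = 16*(-0.6) + 12.4*0.0 + 15.0*0.0 = -9.6 + 0.0 + 0.0 = -9.6


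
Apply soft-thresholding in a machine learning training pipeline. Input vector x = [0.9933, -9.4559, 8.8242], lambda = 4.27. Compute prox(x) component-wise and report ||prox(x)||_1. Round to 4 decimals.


Soft-thresholding with lambda = 4.27:
prox(0.9933) = sign(0.9933)*max(|0.9933| - 4.27, 0) = 0.0
prox(-9.4559) = sign(-9.4559)*max(|-9.4559| - 4.27, 0) = -5.1859
prox(8.8242) = sign(8.8242)*max(|8.8242| - 4.27, 0) = 4.5542
prox(x) = [0.0, -5.1859, 4.5542]
||prox(x)||_1 = 0.0 + 5.1859 + 4.5542 = 9.7401


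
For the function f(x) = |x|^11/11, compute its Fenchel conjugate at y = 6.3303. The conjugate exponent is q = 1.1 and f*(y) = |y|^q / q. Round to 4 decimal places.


The conjugate exponent q satisfies 1/p + 1/q = 1.
p = 11, so q = 11/(11 - 1) = 1.1
|y|^q = 6.3303^1.1 = 7.6132
f*(6.3303) = 7.6132 / 1.1 = 6.9211


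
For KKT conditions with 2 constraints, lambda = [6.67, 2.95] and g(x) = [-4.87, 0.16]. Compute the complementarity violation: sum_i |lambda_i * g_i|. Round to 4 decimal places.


KKT complementary slackness check:
lambda_1 * g_1 = 6.67 * -4.87 = -32.4829
lambda_2 * g_2 = 2.95 * 0.16 = 0.472
Total violation = 32.4829 + 0.472 = 32.9549


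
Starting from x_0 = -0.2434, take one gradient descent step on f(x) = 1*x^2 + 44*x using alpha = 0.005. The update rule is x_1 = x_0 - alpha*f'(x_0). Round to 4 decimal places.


We compute the gradient at x_0 and apply the update.
f'(x) = 2*x + 44
f'(-0.2434) = 2*-0.2434 + 44 = 43.5132
x_1 = -0.2434 - 0.005*43.5132 = -0.461


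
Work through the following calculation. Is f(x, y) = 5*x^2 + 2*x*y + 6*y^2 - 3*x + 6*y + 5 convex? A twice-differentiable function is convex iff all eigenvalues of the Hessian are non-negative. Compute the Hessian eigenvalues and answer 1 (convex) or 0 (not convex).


The Hessian of f(x,y) = 5*x^2 + 2*x*y + 6*y^2 - 3*x + 6*y + 5 is:
H = [[10, 2], [2, 12]]
Trace = 10 + 12 = 22
Determinant = 10*12 - (2)^2 = 116
Discriminant = (22)^2 - 4*116 = 20.0
Eigenvalues: lambda_1 = 8.7639, lambda_2 = 13.2361
The function is convex.

1


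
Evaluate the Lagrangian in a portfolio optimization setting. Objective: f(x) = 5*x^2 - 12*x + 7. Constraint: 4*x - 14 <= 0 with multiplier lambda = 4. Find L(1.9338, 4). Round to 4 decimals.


Step 1: Evaluate f(x).
f(1.9338) = 5*1.9338^2 - 12*1.9338 + 7 = 2.4923
Step 2: Evaluate g(x).
g(1.9338) = 4*1.9338 - 14 = -6.2648
Step 3: Compute Lagrangian.
L = 2.4923 + 4*-6.2648 = -22.5669


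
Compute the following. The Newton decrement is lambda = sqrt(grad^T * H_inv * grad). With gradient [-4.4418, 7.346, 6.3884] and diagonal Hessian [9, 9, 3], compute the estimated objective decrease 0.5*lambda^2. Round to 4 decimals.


Step 1: H is diagonal, so H^(-1) * g = [-0.4935, 0.8162, 2.1295].
Step 2: g^T H^(-1) g = sum_i g_i^2 / H_ii
  = (-4.4418)^2/9 + (7.346)^2/9 + (6.3884)^2/3
  = 2.1922 + 5.996 + 13.6039 = 21.792
Step 3: Objective decrease = 0.5 * g^T H^(-1) g = 10.896


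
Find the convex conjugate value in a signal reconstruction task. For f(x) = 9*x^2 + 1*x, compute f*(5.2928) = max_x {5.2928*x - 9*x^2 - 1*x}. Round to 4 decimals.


f*(y) = sup_x {y*x - a*x^2 - b*x} = sup_x {(y-b)*x - a*x^2}
FOC: (y - b) - 2a*x = 0 => x* = (y - b)/(2a)
x* = (5.2928 - 1)/(2*9) = 0.2385
f*(5.2928) = (y-b)^2/(4a) = (5.2928 - 1)^2/(4*9)
= 18.4281/36 = 0.5119


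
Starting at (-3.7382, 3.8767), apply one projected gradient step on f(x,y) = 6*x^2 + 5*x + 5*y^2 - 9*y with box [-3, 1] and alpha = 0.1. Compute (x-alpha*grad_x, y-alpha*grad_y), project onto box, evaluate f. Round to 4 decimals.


Step 1: Compute gradient at (-3.7382, 3.8767).
grad_x = 2*6*-3.7382 + 5 = -39.8584
grad_y = 2*5*3.8767 - 9 = 29.767
Step 2: Gradient step.
x_raw = -3.7382 - 0.1*-39.8584 = 0.2476
y_raw = 3.8767 - 0.1*29.767 = 0.9
Step 3: Project onto [-3, 1].
x_proj = clip(0.2476) = 0.2476
y_proj = clip(0.9) = 0.9
Step 4: Evaluate f.
f(0.2476, 0.9) = -2.4438


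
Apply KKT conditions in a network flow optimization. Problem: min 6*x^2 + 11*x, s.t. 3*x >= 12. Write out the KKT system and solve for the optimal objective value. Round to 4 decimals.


Step 1: Try lambda = 0 (constraint inactive).
x_unc = -11/(2*6) = -0.9167
Check: 3*-0.9167 = -2.7501 < 12 -- violated!
Step 2: Constraint must be active: 3*x = 12
x* = 12/3 = 4.0
lambda = (2*6*4.0 + 11)/3 = 19.6667
Step 3: Compute optimal value.
f(x*) = 6*4.0^2 + 11*4.0 = 140.0


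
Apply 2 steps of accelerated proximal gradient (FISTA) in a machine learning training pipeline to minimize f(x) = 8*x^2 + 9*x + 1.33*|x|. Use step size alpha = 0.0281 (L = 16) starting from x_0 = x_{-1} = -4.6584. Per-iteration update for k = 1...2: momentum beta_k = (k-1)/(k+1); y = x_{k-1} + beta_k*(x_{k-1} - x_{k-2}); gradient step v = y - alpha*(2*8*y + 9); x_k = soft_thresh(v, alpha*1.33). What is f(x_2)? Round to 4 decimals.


FISTA on f(x) = 8*x^2 + 9*x + 1.33*|x|
L = 16, alpha = 0.0281
Iteration 1: beta = 0.0, y = -4.6584 + 0.0*(-4.6584 + 4.6584) = -4.6584
  grad(y) = -65.5344, v = y - alpha*grad = -2.8169
  prox(v) = soft_thresh(-2.8169, 0.0374) = -2.7795
Iteration 2: beta = 0.3333, y = -2.7795 + 0.3333*(-2.7795 + 4.6584) = -2.1532
  grad(y) = -25.4514, v = y - alpha*grad = -1.438
  prox(v) = soft_thresh(-1.438, 0.0374) = -1.4007
f(x_2) = 8*(-1.4007)^2 + 9*(-1.4007) + 1.33*|-1.4007| = 4.9517


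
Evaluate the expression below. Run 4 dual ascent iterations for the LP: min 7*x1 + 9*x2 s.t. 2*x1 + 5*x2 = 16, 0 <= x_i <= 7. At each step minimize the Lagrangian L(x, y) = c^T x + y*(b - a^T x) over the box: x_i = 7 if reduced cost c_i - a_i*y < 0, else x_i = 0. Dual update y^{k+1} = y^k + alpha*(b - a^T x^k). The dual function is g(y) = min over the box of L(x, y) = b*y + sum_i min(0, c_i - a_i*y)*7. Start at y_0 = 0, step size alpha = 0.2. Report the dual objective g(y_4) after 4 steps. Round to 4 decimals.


Dual ascent for LP: min 7*x1 + 9*x2, 2*x1 + 5*x2 = 16, 0 <= x_i <= 7
Step 1: y^k = 0.0, reduced costs: (7.0, 9.0)
  x^k = (0.0, 0.0), subgradient = b - a^T x = 16.0
  y^{k+1} = 0.0 + 0.2*16.0 = 3.2
Step 2: y^k = 3.2, reduced costs: (0.6, -7.0)
  x^k = (0.0, 7.0), subgradient = b - a^T x = -19.0
  y^{k+1} = 3.2 + 0.2*-19.0 = -0.6
Step 3: y^k = -0.6, reduced costs: (8.2, 12.0)
  x^k = (0.0, 0.0), subgradient = b - a^T x = 16.0
  y^{k+1} = -0.6 + 0.2*16.0 = 2.6
Step 4: y^k = 2.6, reduced costs: (1.8, -4.0)
  x^k = (0.0, 7.0), subgradient = b - a^T x = -19.0
  y^{k+1} = 2.6 + 0.2*-19.0 = -1.2
Dual objective at y_4 = -1.2: reduced costs (9.4, 15.0), box minimizer x = (0.0, 0.0)
g(y_4) = b*y + (c1 - a1*y)*x1 + (c2 - a2*y)*x2 = 16*(-1.2) + 9.4*0.0 + 15.0*0.0 = -19.2 + 0.0 + 0.0 = -19.2


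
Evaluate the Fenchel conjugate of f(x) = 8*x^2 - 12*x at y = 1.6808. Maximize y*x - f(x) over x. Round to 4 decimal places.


f*(y) = sup_x {y*x - a*x^2 - b*x} = sup_x {(y-b)*x - a*x^2}
FOC: (y - b) - 2a*x = 0 => x* = (y - b)/(2a)
x* = (1.6808 + 12)/(2*8) = 0.8551
f*(1.6808) = (y-b)^2/(4a) = (1.6808 + 12)^2/(4*8)
= 187.1643/32 = 5.8489


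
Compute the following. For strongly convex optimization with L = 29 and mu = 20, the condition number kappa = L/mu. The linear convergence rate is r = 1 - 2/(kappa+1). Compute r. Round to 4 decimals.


Step 1: Compute the condition number.
kappa = L/mu = 29/20 = 1.45
Step 2: Compute the convergence rate.
r = 1 - 2/(kappa + 1) = 1 - 2*mu/(L + mu) = (L - mu)/(L + mu) = 9/49 = 0.1837


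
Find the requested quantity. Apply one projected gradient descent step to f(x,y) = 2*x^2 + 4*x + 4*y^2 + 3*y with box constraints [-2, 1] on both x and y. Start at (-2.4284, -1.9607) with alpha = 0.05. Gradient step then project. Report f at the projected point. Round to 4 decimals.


Step 1: Compute gradient at (-2.4284, -1.9607).
grad_x = 2*2*-2.4284 + 4 = -5.7136
grad_y = 2*4*-1.9607 + 3 = -12.6856
Step 2: Gradient step.
x_raw = -2.4284 - 0.05*-5.7136 = -2.1427
y_raw = -1.9607 - 0.05*-12.6856 = -1.3264
Step 3: Project onto [-2, 1].
x_proj = clip(-2.1427) = -2.0
y_proj = clip(-1.3264) = -1.3264
Step 4: Evaluate f.
f(-2.0, -1.3264) = 3.0583


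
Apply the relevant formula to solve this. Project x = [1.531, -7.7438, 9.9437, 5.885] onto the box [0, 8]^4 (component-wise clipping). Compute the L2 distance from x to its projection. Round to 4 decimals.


Project each component onto [0, 8].
clip(1.531) = 1.531, clip(-7.7438) = 0.0, clip(9.9437) = 8.0, clip(5.885) = 5.885
Projection = [1.531, 0.0, 8.0, 5.885]
Squared diffs: [0.0, 59.9664, 3.778, 0.0]
Distance = sqrt(63.7444) = 7.984


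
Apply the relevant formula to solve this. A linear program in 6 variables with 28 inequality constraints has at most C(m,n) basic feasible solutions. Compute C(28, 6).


Each vertex corresponds to some choice of n active constraints out of m, so the number of vertices is at most C(m, n) = m! / (n!(m-n)!).
m = 28, n = 6
Numerator: 28 * 27 * 26 * 25 * 24 * 23
Denominator: 6! = 720
C(28, 6) = 376740


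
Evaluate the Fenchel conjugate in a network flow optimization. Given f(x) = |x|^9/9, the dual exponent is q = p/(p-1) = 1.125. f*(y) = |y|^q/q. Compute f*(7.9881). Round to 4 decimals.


The conjugate exponent q satisfies 1/p + 1/q = 1.
p = 9, so q = 9/(9 - 1) = 1.125
|y|^q = 7.9881^1.125 = 10.3574
f*(7.9881) = 10.3574 / 1.125 = 9.2065


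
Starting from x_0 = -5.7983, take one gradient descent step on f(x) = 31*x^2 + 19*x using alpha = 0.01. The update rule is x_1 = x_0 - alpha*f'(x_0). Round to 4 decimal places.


We compute the gradient at x_0 and apply the update.
f'(x) = 62*x + 19
f'(-5.7983) = 62*-5.7983 + 19 = -340.4946
x_1 = -5.7983 - 0.01*-340.4946 = -2.3934
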